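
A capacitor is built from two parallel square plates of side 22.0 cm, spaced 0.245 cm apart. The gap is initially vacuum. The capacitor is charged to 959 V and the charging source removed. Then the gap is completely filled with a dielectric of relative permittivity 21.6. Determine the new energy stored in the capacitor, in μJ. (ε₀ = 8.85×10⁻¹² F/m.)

A = (22.0 cm)² = 4.84×10⁻² m².
Initially C₁ = ε₀A/d = 8.85×10⁻¹² × 4.84×10⁻² / 2.45×10⁻³ = 1.75×10⁻¹⁰ F.
U₁ = 8.04×10⁻⁵ J.
Isolated ⇒ Q is held fixed. C₂ = 21.6 C₁ and U = Q²/(2C), so U₂/U₁ = C₁/C₂ = 0.0463.
U₂ = 0.0463 × 8.04×10⁻⁵ = 3.72×10⁻⁶ J.

3.72 μJ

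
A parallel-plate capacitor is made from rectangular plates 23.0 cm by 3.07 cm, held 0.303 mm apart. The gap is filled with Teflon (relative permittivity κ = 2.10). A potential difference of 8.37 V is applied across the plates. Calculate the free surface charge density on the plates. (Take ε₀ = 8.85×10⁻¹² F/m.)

σ ≈ 0.513 μC/m²

A = 23.0 × 3.07 cm² = 7.06×10⁻³ m².
C = κε₀A/d = 2.10 × 8.85×10⁻¹² × 7.06×10⁻³ / 3.03×10⁻⁴ = 4.33×10⁻¹⁰ F.
σ = Q/A = CV/A = 4.33×10⁻¹⁰ × 8.37 / 7.06×10⁻³ = 5.13×10⁻⁷ C/m².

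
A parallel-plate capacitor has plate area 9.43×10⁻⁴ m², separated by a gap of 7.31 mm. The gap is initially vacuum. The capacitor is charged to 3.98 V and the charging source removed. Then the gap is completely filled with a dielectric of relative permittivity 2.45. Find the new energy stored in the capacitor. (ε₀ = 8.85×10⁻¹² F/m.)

3.69 pJ

Initially C₁ = ε₀A/d = 8.85×10⁻¹² × 9.43×10⁻⁴ / 7.31×10⁻³ = 1.14×10⁻¹² F.
U₁ = 9.04×10⁻¹² J.
Isolated ⇒ Q is held fixed. C₂ = 2.45 C₁ and U = Q²/(2C), so U₂/U₁ = C₁/C₂ = 0.408.
U₂ = 0.408 × 9.04×10⁻¹² = 3.69×10⁻¹² J.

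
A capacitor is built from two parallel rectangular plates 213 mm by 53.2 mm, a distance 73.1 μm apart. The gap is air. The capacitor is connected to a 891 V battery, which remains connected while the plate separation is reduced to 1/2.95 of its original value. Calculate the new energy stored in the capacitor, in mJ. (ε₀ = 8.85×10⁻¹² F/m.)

U ≈ 1.61 mJ

A = 213 × 53.2 mm² = 1.13×10⁻² m².
Initially C₁ = ε₀A/d = 8.85×10⁻¹² × 1.13×10⁻² / 7.31×10⁻⁵ = 1.37×10⁻⁹ F.
U₁ = 5.45×10⁻⁴ J.
Battery connected ⇒ V is held fixed. C₂ = 2.95 C₁ and U = ½CV², so U₂/U₁ = C₂/C₁ = 2.95.
U₂ = 2.95 × 5.45×10⁻⁴ = 1.61×10⁻³ J.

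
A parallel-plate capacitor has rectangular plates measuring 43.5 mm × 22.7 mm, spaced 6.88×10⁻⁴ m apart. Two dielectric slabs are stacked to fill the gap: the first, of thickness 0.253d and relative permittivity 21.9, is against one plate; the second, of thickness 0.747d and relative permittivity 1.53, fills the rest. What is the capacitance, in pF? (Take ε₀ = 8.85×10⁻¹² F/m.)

A = 43.5 × 22.7 mm² = 9.87×10⁻⁴ m².
Stacked slabs ⇒ two capacitors in series, each with the full plate area.
C₁ = κ₁ε₀A/d₁ = 21.9 × 8.85×10⁻¹² × 9.87×10⁻⁴ / 1.74×10⁻⁴ = 1.10×10⁻⁹ F.
C₂ = κ₂ε₀A/d₂ = 1.53 × 8.85×10⁻¹² × 9.87×10⁻⁴ / 5.14×10⁻⁴ = 2.60×10⁻¹¹ F.
C = (1/C₁ + 1/C₂)⁻¹ = 2.54×10⁻¹¹ F.

25.4 pF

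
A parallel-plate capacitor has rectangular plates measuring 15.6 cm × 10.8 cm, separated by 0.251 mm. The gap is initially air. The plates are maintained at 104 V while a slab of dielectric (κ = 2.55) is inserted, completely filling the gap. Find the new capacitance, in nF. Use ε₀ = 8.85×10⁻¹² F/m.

1.51 nF

A = 15.6 × 10.8 cm² = 1.68×10⁻² m².
Initially C₁ = ε₀A/d = 8.85×10⁻¹² × 1.68×10⁻² / 2.51×10⁻⁴ = 5.94×10⁻¹⁰ F.
C = κε₀A/d scales with κ, so C₂/C₁ = κ = 2.55.
C₂ = 2.55 × 5.94×10⁻¹⁰ = 1.51×10⁻⁹ F.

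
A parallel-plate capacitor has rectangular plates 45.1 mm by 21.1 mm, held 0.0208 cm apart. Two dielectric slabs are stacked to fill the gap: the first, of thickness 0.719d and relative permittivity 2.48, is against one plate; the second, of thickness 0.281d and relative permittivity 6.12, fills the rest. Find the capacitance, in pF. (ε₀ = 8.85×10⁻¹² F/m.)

A = 45.1 × 21.1 mm² = 9.52×10⁻⁴ m².
Stacked slabs ⇒ two capacitors in series, each with the full plate area.
C₁ = κ₁ε₀A/d₁ = 2.48 × 8.85×10⁻¹² × 9.52×10⁻⁴ / 1.50×10⁻⁴ = 1.40×10⁻¹⁰ F.
C₂ = κ₂ε₀A/d₂ = 6.12 × 8.85×10⁻¹² × 9.52×10⁻⁴ / 5.84×10⁻⁵ = 8.82×10⁻¹⁰ F.
C = (1/C₁ + 1/C₂)⁻¹ = 1.21×10⁻¹⁰ F.

C ≈ 121 pF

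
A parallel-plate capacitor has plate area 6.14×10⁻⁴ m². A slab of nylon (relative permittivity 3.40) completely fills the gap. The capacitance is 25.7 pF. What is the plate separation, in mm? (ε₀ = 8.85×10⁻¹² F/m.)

d ≈ 0.719 mm

d = κε₀A/C = 3.40 × 8.85×10⁻¹² × 6.14×10⁻⁴ / 2.57×10⁻¹¹ = 7.19×10⁻⁴ m.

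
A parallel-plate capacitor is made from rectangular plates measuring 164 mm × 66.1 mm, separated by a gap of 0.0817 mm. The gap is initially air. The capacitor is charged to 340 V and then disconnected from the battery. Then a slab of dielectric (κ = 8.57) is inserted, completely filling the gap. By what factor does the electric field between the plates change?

E₂/E₁ ≈ 0.117

Isolated ⇒ Q is held fixed.
V₂ = Q/C₂ = V₁/8.57; E = V/d, so E₂/E₁ = (V₂/V₁)(d₁/d₂) = 0.117.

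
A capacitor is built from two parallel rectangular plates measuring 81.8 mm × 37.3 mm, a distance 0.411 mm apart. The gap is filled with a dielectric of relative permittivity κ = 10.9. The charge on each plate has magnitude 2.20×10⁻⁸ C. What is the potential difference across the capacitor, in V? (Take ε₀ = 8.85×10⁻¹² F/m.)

30.7 V

A = 81.8 × 37.3 mm² = 3.05×10⁻³ m².
C = κε₀A/d = 10.9 × 8.85×10⁻¹² × 3.05×10⁻³ / 4.11×10⁻⁴ = 7.16×10⁻¹⁰ F.
V = Q/C = 2.20×10⁻⁸ / 7.16×10⁻¹⁰ = 30.7 V.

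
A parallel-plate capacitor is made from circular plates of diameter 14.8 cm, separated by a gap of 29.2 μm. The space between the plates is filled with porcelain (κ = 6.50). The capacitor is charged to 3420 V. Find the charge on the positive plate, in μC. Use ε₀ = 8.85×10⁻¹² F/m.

116 μC

A = π(14.8/2 cm)² = 1.72×10⁻² m².
C = κε₀A/d = 6.50 × 8.85×10⁻¹² × 1.72×10⁻² / 2.92×10⁻⁵ = 3.39×10⁻⁸ F.
Q = CV = 3.39×10⁻⁸ × 3420 = 1.16×10⁻⁴ C.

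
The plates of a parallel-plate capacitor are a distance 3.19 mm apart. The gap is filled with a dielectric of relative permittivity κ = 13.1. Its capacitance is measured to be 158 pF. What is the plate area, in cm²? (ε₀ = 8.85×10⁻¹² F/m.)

A = Cd/(κε₀) = 1.58×10⁻¹⁰ × 3.19×10⁻³ / (13.1 × 8.85×10⁻¹²) = 4.35×10⁻³ m².

43.5 cm²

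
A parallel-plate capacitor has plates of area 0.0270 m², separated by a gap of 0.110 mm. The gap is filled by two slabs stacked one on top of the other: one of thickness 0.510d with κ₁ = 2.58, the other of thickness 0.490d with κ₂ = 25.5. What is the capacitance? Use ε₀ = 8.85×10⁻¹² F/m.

C ≈ 10.0 nF

Stacked slabs ⇒ two capacitors in series, each with the full plate area.
C₁ = κ₁ε₀A/d₁ = 2.58 × 8.85×10⁻¹² × 2.70×10⁻² / 5.61×10⁻⁵ = 1.10×10⁻⁸ F.
C₂ = κ₂ε₀A/d₂ = 25.5 × 8.85×10⁻¹² × 2.70×10⁻² / 5.39×10⁻⁵ = 1.13×10⁻⁷ F.
C = (1/C₁ + 1/C₂)⁻¹ = 1.00×10⁻⁸ F.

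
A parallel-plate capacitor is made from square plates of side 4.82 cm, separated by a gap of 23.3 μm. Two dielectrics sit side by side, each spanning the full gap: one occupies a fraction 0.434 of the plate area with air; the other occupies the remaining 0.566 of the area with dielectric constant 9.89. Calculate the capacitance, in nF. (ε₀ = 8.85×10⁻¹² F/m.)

A = (4.82 cm)² = 2.32×10⁻³ m².
Side-by-side slabs ⇒ two capacitors in parallel, each spanning the full gap.
C₁ = κ₁ε₀A₁/d = 1.00 × 8.85×10⁻¹² × 1.01×10⁻³ / 2.33×10⁻⁵ = 3.83×10⁻¹⁰ F.
C₂ = κ₂ε₀A₂/d = 9.89 × 8.85×10⁻¹² × 1.31×10⁻³ / 2.33×10⁻⁵ = 4.94×10⁻⁹ F.
C = C₁ + C₂ = 5.32×10⁻⁹ F.

C ≈ 5.32 nF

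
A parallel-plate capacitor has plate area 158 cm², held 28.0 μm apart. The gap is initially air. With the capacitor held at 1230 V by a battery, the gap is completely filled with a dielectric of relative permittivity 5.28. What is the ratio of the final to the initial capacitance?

C = κε₀A/d scales with κ, so C₂/C₁ = κ = 5.28.

5.28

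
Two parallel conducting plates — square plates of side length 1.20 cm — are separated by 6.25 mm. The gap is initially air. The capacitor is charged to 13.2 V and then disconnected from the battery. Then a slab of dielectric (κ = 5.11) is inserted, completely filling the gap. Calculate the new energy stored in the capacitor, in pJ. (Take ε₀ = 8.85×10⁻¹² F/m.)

3.48 pJ

A = (1.20 cm)² = 1.44×10⁻⁴ m².
Initially C₁ = ε₀A/d = 8.85×10⁻¹² × 1.44×10⁻⁴ / 6.25×10⁻³ = 2.04×10⁻¹³ F.
U₁ = 1.78×10⁻¹¹ J.
Isolated ⇒ Q is held fixed. C₂ = 5.11 C₁ and U = Q²/(2C), so U₂/U₁ = C₁/C₂ = 0.196.
U₂ = 0.196 × 1.78×10⁻¹¹ = 3.48×10⁻¹² J.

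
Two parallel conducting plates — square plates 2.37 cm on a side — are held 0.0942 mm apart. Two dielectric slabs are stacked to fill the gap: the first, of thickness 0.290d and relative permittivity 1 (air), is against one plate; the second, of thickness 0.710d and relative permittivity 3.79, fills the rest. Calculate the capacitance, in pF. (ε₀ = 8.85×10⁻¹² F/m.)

A = (2.37 cm)² = 5.62×10⁻⁴ m².
Stacked slabs ⇒ two capacitors in series, each with the full plate area.
C₁ = κ₁ε₀A/d₁ = 1.00 × 8.85×10⁻¹² × 5.62×10⁻⁴ / 2.73×10⁻⁵ = 1.82×10⁻¹⁰ F.
C₂ = κ₂ε₀A/d₂ = 3.79 × 8.85×10⁻¹² × 5.62×10⁻⁴ / 6.69×10⁻⁵ = 2.82×10⁻¹⁰ F.
C = (1/C₁ + 1/C₂)⁻¹ = 1.11×10⁻¹⁰ F.

C ≈ 111 pF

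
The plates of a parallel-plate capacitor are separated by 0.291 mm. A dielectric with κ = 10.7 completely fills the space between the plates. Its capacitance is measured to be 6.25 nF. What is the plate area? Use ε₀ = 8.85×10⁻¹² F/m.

A = Cd/(κε₀) = 6.25×10⁻⁹ × 2.91×10⁻⁴ / (10.7 × 8.85×10⁻¹²) = 1.92×10⁻² m².

192 cm²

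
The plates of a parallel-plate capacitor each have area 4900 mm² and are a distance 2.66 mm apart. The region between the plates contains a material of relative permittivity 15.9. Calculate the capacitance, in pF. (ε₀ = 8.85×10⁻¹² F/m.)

A = 4900 mm² = 4.90×10⁻³ m².
C = κε₀A/d = 15.9 × 8.85×10⁻¹² × 4.90×10⁻³ / 2.66×10⁻³ = 2.59×10⁻¹⁰ F.

259 pF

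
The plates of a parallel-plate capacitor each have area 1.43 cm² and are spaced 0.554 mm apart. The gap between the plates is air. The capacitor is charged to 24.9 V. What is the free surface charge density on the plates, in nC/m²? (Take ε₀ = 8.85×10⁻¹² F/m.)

A = 1.43 cm² = 1.43×10⁻⁴ m².
C = ε₀A/d = 8.85×10⁻¹² × 1.43×10⁻⁴ / 5.54×10⁻⁴ = 2.28×10⁻¹² F.
σ = Q/A = CV/A = 2.28×10⁻¹² × 24.9 / 1.43×10⁻⁴ = 3.98×10⁻⁷ C/m².

σ ≈ 398 nC/m²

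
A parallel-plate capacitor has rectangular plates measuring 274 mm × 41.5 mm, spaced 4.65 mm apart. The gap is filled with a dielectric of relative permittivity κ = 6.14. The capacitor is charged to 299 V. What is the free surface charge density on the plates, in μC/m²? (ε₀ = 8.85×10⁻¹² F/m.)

σ ≈ 3.49 μC/m²

A = 274 × 41.5 mm² = 1.14×10⁻² m².
C = κε₀A/d = 6.14 × 8.85×10⁻¹² × 1.14×10⁻² / 4.65×10⁻³ = 1.33×10⁻¹⁰ F.
σ = Q/A = CV/A = 1.33×10⁻¹⁰ × 299 / 1.14×10⁻² = 3.49×10⁻⁶ C/m².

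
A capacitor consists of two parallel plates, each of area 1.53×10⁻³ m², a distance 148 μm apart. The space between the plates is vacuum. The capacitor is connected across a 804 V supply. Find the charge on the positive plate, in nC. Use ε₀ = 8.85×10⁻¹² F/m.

Q ≈ 73.6 nC

C = ε₀A/d = 8.85×10⁻¹² × 1.53×10⁻³ / 1.48×10⁻⁴ = 9.15×10⁻¹¹ F.
Q = CV = 9.15×10⁻¹¹ × 804 = 7.36×10⁻⁸ C.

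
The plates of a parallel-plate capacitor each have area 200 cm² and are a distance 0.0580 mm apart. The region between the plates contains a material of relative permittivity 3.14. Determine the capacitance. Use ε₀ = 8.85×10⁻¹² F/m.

9.58 nF

A = 200 cm² = 2.00×10⁻² m².
C = κε₀A/d = 3.14 × 8.85×10⁻¹² × 2.00×10⁻² / 5.80×10⁻⁵ = 9.58×10⁻⁹ F.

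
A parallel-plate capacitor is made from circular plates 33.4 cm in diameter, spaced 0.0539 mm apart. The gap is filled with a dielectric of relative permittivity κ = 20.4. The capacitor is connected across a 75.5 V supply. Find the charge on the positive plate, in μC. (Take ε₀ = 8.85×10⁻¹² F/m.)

A = π(33.4/2 cm)² = 8.76×10⁻² m².
C = κε₀A/d = 20.4 × 8.85×10⁻¹² × 8.76×10⁻² / 5.39×10⁻⁵ = 2.93×10⁻⁷ F.
Q = CV = 2.93×10⁻⁷ × 75.5 = 2.22×10⁻⁵ C.

Q ≈ 22.2 μC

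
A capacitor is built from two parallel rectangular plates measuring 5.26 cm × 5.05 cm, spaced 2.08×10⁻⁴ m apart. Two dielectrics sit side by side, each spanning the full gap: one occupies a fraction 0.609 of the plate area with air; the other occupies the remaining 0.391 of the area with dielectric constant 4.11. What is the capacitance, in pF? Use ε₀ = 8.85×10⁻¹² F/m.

250 pF

A = 5.26 × 5.05 cm² = 2.66×10⁻³ m².
Side-by-side slabs ⇒ two capacitors in parallel, each spanning the full gap.
C₁ = κ₁ε₀A₁/d = 1.00 × 8.85×10⁻¹² × 1.62×10⁻³ / 2.08×10⁻⁴ = 6.88×10⁻¹¹ F.
C₂ = κ₂ε₀A₂/d = 4.11 × 8.85×10⁻¹² × 1.04×10⁻³ / 2.08×10⁻⁴ = 1.82×10⁻¹⁰ F.
C = C₁ + C₂ = 2.50×10⁻¹⁰ F.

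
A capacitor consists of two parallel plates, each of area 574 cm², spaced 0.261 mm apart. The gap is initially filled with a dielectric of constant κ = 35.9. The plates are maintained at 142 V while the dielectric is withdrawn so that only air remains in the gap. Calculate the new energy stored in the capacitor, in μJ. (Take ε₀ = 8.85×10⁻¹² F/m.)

A = 574 cm² = 5.74×10⁻² m².
Initially C₁ = κε₀A/d = 35.9 × 8.85×10⁻¹² × 5.74×10⁻² / 2.61×10⁻⁴ = 6.99×10⁻⁸ F.
U₁ = 7.04×10⁻⁴ J.
Battery connected ⇒ V is held fixed. C₂ = 0.0279 C₁ and U = ½CV², so U₂/U₁ = C₂/C₁ = 0.0279.
U₂ = 0.0279 × 7.04×10⁻⁴ = 1.96×10⁻⁵ J.

U ≈ 19.6 μJ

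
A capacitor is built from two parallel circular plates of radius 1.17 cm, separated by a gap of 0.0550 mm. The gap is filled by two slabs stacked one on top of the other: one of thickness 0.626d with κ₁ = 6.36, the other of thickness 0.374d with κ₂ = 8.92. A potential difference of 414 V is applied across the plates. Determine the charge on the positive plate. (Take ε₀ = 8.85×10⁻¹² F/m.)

A = π(1.17 cm)² = 4.30×10⁻⁴ m².
Stacked slabs ⇒ two capacitors in series, each with the full plate area.
C₁ = κ₁ε₀A/d₁ = 6.36 × 8.85×10⁻¹² × 4.30×10⁻⁴ / 3.44×10⁻⁵ = 7.03×10⁻¹⁰ F.
C₂ = κ₂ε₀A/d₂ = 8.92 × 8.85×10⁻¹² × 4.30×10⁻⁴ / 2.06×10⁻⁵ = 1.65×10⁻⁹ F.
C = (1/C₁ + 1/C₂)⁻¹ = 4.93×10⁻¹⁰ F.
Q = CV = 4.93×10⁻¹⁰ × 414 = 2.04×10⁻⁷ C.

Q ≈ 204 nC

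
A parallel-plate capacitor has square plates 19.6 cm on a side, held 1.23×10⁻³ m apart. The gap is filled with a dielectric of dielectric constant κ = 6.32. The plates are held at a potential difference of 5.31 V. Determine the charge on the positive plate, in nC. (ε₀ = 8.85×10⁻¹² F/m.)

A = (19.6 cm)² = 3.84×10⁻² m².
C = κε₀A/d = 6.32 × 8.85×10⁻¹² × 3.84×10⁻² / 1.23×10⁻³ = 1.75×10⁻⁹ F.
Q = CV = 1.75×10⁻⁹ × 5.31 = 9.28×10⁻⁹ C.

Q ≈ 9.28 nC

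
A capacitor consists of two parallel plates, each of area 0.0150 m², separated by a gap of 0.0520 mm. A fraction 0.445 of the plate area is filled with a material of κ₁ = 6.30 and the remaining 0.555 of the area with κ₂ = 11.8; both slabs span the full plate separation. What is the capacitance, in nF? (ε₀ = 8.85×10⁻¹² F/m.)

C ≈ 23.9 nF

Side-by-side slabs ⇒ two capacitors in parallel, each spanning the full gap.
C₁ = κ₁ε₀A₁/d = 6.30 × 8.85×10⁻¹² × 6.67×10⁻³ / 5.20×10⁻⁵ = 7.16×10⁻⁹ F.
C₂ = κ₂ε₀A₂/d = 11.8 × 8.85×10⁻¹² × 8.32×10⁻³ / 5.20×10⁻⁵ = 1.67×10⁻⁸ F.
C = C₁ + C₂ = 2.39×10⁻⁸ F.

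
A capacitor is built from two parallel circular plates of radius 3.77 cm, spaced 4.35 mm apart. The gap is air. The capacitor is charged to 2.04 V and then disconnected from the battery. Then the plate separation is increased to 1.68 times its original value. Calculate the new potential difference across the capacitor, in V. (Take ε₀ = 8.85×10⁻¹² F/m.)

V ≈ 3.43 V

A = π(3.77 cm)² = 4.47×10⁻³ m².
Initially C₁ = ε₀A/d = 8.85×10⁻¹² × 4.47×10⁻³ / 4.35×10⁻³ = 9.08×10⁻¹² F.
V₁ = 2.04 V.
Isolated ⇒ Q is held fixed. C₂ = 0.595 C₁ and V = Q/C, so V₂/V₁ = C₁/C₂ = 1.68.
V₂ = 1.68 × 2.04 = 3.43 V.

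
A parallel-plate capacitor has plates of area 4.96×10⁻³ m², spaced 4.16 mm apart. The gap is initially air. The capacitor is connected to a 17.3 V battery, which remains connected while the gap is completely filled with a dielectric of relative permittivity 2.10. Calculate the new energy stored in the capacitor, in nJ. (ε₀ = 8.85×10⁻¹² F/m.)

Initially C₁ = ε₀A/d = 8.85×10⁻¹² × 4.96×10⁻³ / 4.16×10⁻³ = 1.06×10⁻¹¹ F.
U₁ = 1.58×10⁻⁹ J.
Battery connected ⇒ V is held fixed. C₂ = 2.10 C₁ and U = ½CV², so U₂/U₁ = C₂/C₁ = 2.10.
U₂ = 2.10 × 1.58×10⁻⁹ = 3.32×10⁻⁹ J.

3.32 nJ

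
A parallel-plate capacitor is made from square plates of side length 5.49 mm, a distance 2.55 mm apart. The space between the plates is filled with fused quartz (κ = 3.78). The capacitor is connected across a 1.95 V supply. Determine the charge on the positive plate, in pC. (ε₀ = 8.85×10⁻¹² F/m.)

A = (5.49 mm)² = 3.01×10⁻⁵ m².
C = κε₀A/d = 3.78 × 8.85×10⁻¹² × 3.01×10⁻⁵ / 2.55×10⁻³ = 3.95×10⁻¹³ F.
Q = CV = 3.95×10⁻¹³ × 1.95 = 7.71×10⁻¹³ C.

Q ≈ 0.771 pC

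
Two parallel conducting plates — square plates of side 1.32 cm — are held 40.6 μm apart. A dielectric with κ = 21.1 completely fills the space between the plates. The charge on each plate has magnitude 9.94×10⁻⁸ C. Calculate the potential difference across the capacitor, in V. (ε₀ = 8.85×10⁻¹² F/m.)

V ≈ 124 V

A = (1.32 cm)² = 1.74×10⁻⁴ m².
C = κε₀A/d = 21.1 × 8.85×10⁻¹² × 1.74×10⁻⁴ / 4.06×10⁻⁵ = 8.01×10⁻¹⁰ F.
V = Q/C = 9.94×10⁻⁸ / 8.01×10⁻¹⁰ = 1.24×10² V.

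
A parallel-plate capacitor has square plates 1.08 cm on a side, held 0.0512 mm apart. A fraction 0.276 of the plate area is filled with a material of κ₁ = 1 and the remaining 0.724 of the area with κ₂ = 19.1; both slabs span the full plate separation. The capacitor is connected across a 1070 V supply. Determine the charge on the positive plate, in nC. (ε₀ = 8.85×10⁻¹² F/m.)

A = (1.08 cm)² = 1.17×10⁻⁴ m².
Side-by-side slabs ⇒ two capacitors in parallel, each spanning the full gap.
C₁ = κ₁ε₀A₁/d = 1.00 × 8.85×10⁻¹² × 3.22×10⁻⁵ / 5.12×10⁻⁵ = 5.56×10⁻¹² F.
C₂ = κ₂ε₀A₂/d = 19.1 × 8.85×10⁻¹² × 8.44×10⁻⁵ / 5.12×10⁻⁵ = 2.79×10⁻¹⁰ F.
C = C₁ + C₂ = 2.84×10⁻¹⁰ F.
Q = CV = 2.84×10⁻¹⁰ × 1070 = 3.04×10⁻⁷ C.

304 nC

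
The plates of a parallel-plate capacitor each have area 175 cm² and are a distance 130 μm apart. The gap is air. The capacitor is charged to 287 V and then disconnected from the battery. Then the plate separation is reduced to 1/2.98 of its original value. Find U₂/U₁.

Isolated ⇒ Q is held fixed.
C₂ = 2.98 C₁ and U = Q²/(2C), so U₂/U₁ = C₁/C₂ = 0.336.

U₂/U₁ ≈ 0.336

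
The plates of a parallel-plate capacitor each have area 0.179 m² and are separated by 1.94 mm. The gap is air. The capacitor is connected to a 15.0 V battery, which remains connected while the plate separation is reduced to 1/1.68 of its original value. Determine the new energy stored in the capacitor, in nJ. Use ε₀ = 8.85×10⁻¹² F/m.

154 nJ

Initially C₁ = ε₀A/d = 8.85×10⁻¹² × 0.179 / 1.94×10⁻³ = 8.17×10⁻¹⁰ F.
U₁ = 9.19×10⁻⁸ J.
Battery connected ⇒ V is held fixed. C₂ = 1.68 C₁ and U = ½CV², so U₂/U₁ = C₂/C₁ = 1.68.
U₂ = 1.68 × 9.19×10⁻⁸ = 1.54×10⁻⁷ J.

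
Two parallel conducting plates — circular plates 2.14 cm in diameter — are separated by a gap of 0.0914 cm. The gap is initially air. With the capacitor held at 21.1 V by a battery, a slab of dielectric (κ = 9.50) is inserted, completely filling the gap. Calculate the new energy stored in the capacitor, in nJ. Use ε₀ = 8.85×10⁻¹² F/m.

A = π(2.14/2 cm)² = 3.60×10⁻⁴ m².
Initially C₁ = ε₀A/d = 8.85×10⁻¹² × 3.60×10⁻⁴ / 9.14×10⁻⁴ = 3.48×10⁻¹² F.
U₁ = 7.75×10⁻¹⁰ J.
Battery connected ⇒ V is held fixed. C₂ = 9.50 C₁ and U = ½CV², so U₂/U₁ = C₂/C₁ = 9.50.
U₂ = 9.50 × 7.75×10⁻¹⁰ = 7.37×10⁻⁹ J.

U ≈ 7.37 nJ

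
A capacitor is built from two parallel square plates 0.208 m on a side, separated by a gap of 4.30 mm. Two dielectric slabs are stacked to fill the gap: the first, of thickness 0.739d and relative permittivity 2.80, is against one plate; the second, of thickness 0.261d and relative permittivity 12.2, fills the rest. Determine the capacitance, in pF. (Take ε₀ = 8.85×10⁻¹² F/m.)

A = (0.208 m)² = 4.33×10⁻² m².
Stacked slabs ⇒ two capacitors in series, each with the full plate area.
C₁ = κ₁ε₀A/d₁ = 2.80 × 8.85×10⁻¹² × 4.33×10⁻² / 3.18×10⁻³ = 3.37×10⁻¹⁰ F.
C₂ = κ₂ε₀A/d₂ = 12.2 × 8.85×10⁻¹² × 4.33×10⁻² / 1.12×10⁻³ = 4.16×10⁻⁹ F.
C = (1/C₁ + 1/C₂)⁻¹ = 3.12×10⁻¹⁰ F.

312 pF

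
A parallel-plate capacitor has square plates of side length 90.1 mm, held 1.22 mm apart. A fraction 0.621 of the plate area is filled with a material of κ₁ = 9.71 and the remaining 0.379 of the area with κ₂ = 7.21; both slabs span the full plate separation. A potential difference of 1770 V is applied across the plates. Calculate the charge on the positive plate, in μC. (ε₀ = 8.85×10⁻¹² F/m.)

A = (90.1 mm)² = 8.12×10⁻³ m².
Side-by-side slabs ⇒ two capacitors in parallel, each spanning the full gap.
C₁ = κ₁ε₀A₁/d = 9.71 × 8.85×10⁻¹² × 5.04×10⁻³ / 1.22×10⁻³ = 3.55×10⁻¹⁰ F.
C₂ = κ₂ε₀A₂/d = 7.21 × 8.85×10⁻¹² × 3.08×10⁻³ / 1.22×10⁻³ = 1.61×10⁻¹⁰ F.
C = C₁ + C₂ = 5.16×10⁻¹⁰ F.
Q = CV = 5.16×10⁻¹⁰ × 1770 = 9.13×10⁻⁷ C.

0.913 μC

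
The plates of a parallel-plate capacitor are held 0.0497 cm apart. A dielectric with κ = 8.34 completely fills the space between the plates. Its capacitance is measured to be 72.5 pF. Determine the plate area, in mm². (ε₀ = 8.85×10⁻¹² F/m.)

A = Cd/(κε₀) = 7.25×10⁻¹¹ × 4.97×10⁻⁴ / (8.34 × 8.85×10⁻¹²) = 4.88×10⁻⁴ m².

A ≈ 488 mm²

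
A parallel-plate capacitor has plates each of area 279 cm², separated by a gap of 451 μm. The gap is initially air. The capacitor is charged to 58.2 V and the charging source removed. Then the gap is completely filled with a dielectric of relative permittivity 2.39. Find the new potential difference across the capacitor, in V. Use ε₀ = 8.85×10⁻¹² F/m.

A = 279 cm² = 2.79×10⁻² m².
Initially C₁ = ε₀A/d = 8.85×10⁻¹² × 2.79×10⁻² / 4.51×10⁻⁴ = 5.47×10⁻¹⁰ F.
V₁ = 58.2 V.
Isolated ⇒ Q is held fixed. C₂ = 2.39 C₁ and V = Q/C, so V₂/V₁ = C₁/C₂ = 0.418.
V₂ = 0.418 × 58.2 = 24.4 V.

V ≈ 24.4 V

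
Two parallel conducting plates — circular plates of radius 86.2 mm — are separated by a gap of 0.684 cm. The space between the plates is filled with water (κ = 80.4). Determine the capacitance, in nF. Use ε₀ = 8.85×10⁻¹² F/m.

A = π(86.2 mm)² = 2.33×10⁻² m².
C = κε₀A/d = 80.4 × 8.85×10⁻¹² × 2.33×10⁻² / 6.84×10⁻³ = 2.43×10⁻⁹ F.

2.43 nF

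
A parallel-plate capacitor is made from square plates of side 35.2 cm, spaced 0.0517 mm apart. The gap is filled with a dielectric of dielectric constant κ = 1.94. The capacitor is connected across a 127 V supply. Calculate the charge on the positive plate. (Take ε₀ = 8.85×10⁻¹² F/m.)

A = (35.2 cm)² = 0.124 m².
C = κε₀A/d = 1.94 × 8.85×10⁻¹² × 0.124 / 5.17×10⁻⁵ = 4.11×10⁻⁸ F.
Q = CV = 4.11×10⁻⁸ × 127 = 5.23×10⁻⁶ C.

Q ≈ 5.23 μC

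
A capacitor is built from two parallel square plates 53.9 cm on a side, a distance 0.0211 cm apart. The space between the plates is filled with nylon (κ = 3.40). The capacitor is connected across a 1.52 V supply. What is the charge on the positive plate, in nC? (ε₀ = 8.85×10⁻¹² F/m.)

63.0 nC

A = (53.9 cm)² = 0.291 m².
C = κε₀A/d = 3.40 × 8.85×10⁻¹² × 0.291 / 2.11×10⁻⁴ = 4.14×10⁻⁸ F.
Q = CV = 4.14×10⁻⁸ × 1.52 = 6.30×10⁻⁸ C.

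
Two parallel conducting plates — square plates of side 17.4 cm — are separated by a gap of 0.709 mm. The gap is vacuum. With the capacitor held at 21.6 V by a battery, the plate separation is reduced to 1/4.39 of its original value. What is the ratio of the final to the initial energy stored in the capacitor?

4.39

Battery connected ⇒ V is held fixed.
C₂ = 4.39 C₁ and U = ½CV², so U₂/U₁ = C₂/C₁ = 4.39.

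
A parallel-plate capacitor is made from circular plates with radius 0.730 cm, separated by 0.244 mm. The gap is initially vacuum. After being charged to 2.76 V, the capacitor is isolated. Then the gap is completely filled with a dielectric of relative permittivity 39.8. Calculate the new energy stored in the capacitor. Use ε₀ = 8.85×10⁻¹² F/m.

U ≈ 0.581 pJ

A = π(0.730 cm)² = 1.67×10⁻⁴ m².
Initially C₁ = ε₀A/d = 8.85×10⁻¹² × 1.67×10⁻⁴ / 2.44×10⁻⁴ = 6.07×10⁻¹² F.
U₁ = 2.31×10⁻¹¹ J.
Isolated ⇒ Q is held fixed. C₂ = 39.8 C₁ and U = Q²/(2C), so U₂/U₁ = C₁/C₂ = 0.0251.
U₂ = 0.0251 × 2.31×10⁻¹¹ = 5.81×10⁻¹³ J.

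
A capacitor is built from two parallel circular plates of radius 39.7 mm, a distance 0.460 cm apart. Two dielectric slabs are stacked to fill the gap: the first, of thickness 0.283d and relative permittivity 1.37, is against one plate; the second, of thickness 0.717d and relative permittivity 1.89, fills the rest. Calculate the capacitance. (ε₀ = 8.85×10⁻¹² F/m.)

C ≈ 16.3 pF

A = π(39.7 mm)² = 4.95×10⁻³ m².
Stacked slabs ⇒ two capacitors in series, each with the full plate area.
C₁ = κ₁ε₀A/d₁ = 1.37 × 8.85×10⁻¹² × 4.95×10⁻³ / 1.30×10⁻³ = 4.61×10⁻¹¹ F.
C₂ = κ₂ε₀A/d₂ = 1.89 × 8.85×10⁻¹² × 4.95×10⁻³ / 3.30×10⁻³ = 2.51×10⁻¹¹ F.
C = (1/C₁ + 1/C₂)⁻¹ = 1.63×10⁻¹¹ F.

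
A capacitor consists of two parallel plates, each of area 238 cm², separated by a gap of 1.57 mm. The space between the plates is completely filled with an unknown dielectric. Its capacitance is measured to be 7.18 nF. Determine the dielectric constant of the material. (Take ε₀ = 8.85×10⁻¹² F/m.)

53.5

A = 238 cm² = 2.38×10⁻² m².
κ = Cd/(ε₀A) = 7.18×10⁻⁹ × 1.57×10⁻³ / (8.85×10⁻¹² × 2.38×10⁻²) = 53.5.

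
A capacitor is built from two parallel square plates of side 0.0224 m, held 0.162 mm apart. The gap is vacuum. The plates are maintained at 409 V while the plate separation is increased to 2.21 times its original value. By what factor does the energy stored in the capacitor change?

0.452

Battery connected ⇒ V is held fixed.
C₂ = 0.452 C₁ and U = ½CV², so U₂/U₁ = C₂/C₁ = 0.452.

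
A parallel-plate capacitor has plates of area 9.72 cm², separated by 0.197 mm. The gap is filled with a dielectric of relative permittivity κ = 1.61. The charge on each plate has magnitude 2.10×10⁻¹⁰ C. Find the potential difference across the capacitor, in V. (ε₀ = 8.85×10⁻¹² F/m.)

V ≈ 2.99 V

A = 9.72 cm² = 9.72×10⁻⁴ m².
C = κε₀A/d = 1.61 × 8.85×10⁻¹² × 9.72×10⁻⁴ / 1.97×10⁻⁴ = 7.03×10⁻¹¹ F.
V = Q/C = 2.10×10⁻¹⁰ / 7.03×10⁻¹¹ = 2.99 V.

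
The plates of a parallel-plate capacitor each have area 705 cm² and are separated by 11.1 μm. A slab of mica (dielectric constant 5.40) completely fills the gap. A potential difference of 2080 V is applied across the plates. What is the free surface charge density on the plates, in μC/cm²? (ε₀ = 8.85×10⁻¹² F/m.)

A = 705 cm² = 7.05×10⁻² m².
C = κε₀A/d = 5.40 × 8.85×10⁻¹² × 7.05×10⁻² / 1.11×10⁻⁵ = 3.04×10⁻⁷ F.
σ = Q/A = CV/A = 3.04×10⁻⁷ × 2080 / 7.05×10⁻² = 8.96×10⁻³ C/m².

σ ≈ 0.896 μC/cm²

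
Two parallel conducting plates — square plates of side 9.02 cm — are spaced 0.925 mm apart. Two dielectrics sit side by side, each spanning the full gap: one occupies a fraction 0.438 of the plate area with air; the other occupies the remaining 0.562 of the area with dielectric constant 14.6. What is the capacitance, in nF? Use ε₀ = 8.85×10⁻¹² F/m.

0.673 nF

A = (9.02 cm)² = 8.14×10⁻³ m².
Side-by-side slabs ⇒ two capacitors in parallel, each spanning the full gap.
C₁ = κ₁ε₀A₁/d = 1.00 × 8.85×10⁻¹² × 3.56×10⁻³ / 9.25×10⁻⁴ = 3.41×10⁻¹¹ F.
C₂ = κ₂ε₀A₂/d = 14.6 × 8.85×10⁻¹² × 4.57×10⁻³ / 9.25×10⁻⁴ = 6.39×10⁻¹⁰ F.
C = C₁ + C₂ = 6.73×10⁻¹⁰ F.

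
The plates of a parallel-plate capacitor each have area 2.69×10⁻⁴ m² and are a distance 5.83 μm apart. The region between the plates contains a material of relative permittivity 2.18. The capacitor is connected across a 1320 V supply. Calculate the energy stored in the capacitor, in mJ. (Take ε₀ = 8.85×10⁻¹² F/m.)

0.776 mJ

C = κε₀A/d = 2.18 × 8.85×10⁻¹² × 2.69×10⁻⁴ / 5.83×10⁻⁶ = 8.90×10⁻¹⁰ F.
U = ½CV² = ½ × 8.90×10⁻¹⁰ × (1320)² = 7.76×10⁻⁴ J.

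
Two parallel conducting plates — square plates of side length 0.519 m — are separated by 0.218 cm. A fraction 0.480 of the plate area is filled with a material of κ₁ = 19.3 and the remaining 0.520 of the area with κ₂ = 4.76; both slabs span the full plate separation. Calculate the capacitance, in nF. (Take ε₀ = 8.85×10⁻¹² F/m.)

A = (0.519 m)² = 0.269 m².
Side-by-side slabs ⇒ two capacitors in parallel, each spanning the full gap.
C₁ = κ₁ε₀A₁/d = 19.3 × 8.85×10⁻¹² × 0.129 / 2.18×10⁻³ = 1.01×10⁻⁸ F.
C₂ = κ₂ε₀A₂/d = 4.76 × 8.85×10⁻¹² × 0.140 / 2.18×10⁻³ = 2.71×10⁻⁹ F.
C = C₁ + C₂ = 1.28×10⁻⁸ F.

C ≈ 12.8 nF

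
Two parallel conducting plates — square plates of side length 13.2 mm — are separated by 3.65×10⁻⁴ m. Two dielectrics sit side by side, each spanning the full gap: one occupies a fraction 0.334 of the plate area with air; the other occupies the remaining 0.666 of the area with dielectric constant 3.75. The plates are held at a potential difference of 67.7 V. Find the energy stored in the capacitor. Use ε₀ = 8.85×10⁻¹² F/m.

A = (13.2 mm)² = 1.74×10⁻⁴ m².
Side-by-side slabs ⇒ two capacitors in parallel, each spanning the full gap.
C₁ = κ₁ε₀A₁/d = 1.00 × 8.85×10⁻¹² × 5.82×10⁻⁵ / 3.65×10⁻⁴ = 1.41×10⁻¹² F.
C₂ = κ₂ε₀A₂/d = 3.75 × 8.85×10⁻¹² × 1.16×10⁻⁴ / 3.65×10⁻⁴ = 1.06×10⁻¹¹ F.
C = C₁ + C₂ = 1.20×10⁻¹¹ F.
U = ½CV² = ½ × 1.20×10⁻¹¹ × (67.7)² = 2.74×10⁻⁸ J.

27.4 nJ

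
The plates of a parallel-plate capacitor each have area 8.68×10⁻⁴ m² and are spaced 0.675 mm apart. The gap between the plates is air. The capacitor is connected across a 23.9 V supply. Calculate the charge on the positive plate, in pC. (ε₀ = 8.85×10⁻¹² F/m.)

Q ≈ 272 pC

C = ε₀A/d = 8.85×10⁻¹² × 8.68×10⁻⁴ / 6.75×10⁻⁴ = 1.14×10⁻¹¹ F.
Q = CV = 1.14×10⁻¹¹ × 23.9 = 2.72×10⁻¹⁰ C.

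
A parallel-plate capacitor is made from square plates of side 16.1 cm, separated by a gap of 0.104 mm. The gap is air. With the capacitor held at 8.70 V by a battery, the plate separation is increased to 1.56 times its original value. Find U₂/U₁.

Battery connected ⇒ V is held fixed.
C₂ = 0.641 C₁ and U = ½CV², so U₂/U₁ = C₂/C₁ = 0.641.

U₂/U₁ ≈ 0.641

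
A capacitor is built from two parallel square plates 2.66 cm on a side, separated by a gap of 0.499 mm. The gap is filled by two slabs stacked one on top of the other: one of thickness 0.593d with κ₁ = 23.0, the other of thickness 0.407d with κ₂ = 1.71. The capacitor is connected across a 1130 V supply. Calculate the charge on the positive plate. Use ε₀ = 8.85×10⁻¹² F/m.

53.8 nC

A = (2.66 cm)² = 7.08×10⁻⁴ m².
Stacked slabs ⇒ two capacitors in series, each with the full plate area.
C₁ = κ₁ε₀A/d₁ = 23.0 × 8.85×10⁻¹² × 7.08×10⁻⁴ / 2.96×10⁻⁴ = 4.87×10⁻¹⁰ F.
C₂ = κ₂ε₀A/d₂ = 1.71 × 8.85×10⁻¹² × 7.08×10⁻⁴ / 2.03×10⁻⁴ = 5.27×10⁻¹¹ F.
C = (1/C₁ + 1/C₂)⁻¹ = 4.76×10⁻¹¹ F.
Q = CV = 4.76×10⁻¹¹ × 1130 = 5.38×10⁻⁸ C.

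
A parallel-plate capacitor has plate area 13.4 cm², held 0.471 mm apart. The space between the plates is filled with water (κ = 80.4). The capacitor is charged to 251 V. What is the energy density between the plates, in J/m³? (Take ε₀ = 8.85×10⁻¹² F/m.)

u ≈ 101 J/m³

E = V/d = 251 / 4.71×10⁻⁴ = 5.33×10⁵ V/m.
u = ½κε₀E² = ½ × 80.4 × 8.85×10⁻¹² × (5.33×10⁵)² = 1.01×10² J/m³.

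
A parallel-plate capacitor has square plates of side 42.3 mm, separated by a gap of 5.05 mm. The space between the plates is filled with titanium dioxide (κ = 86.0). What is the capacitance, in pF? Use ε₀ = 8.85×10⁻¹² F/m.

270 pF

A = (42.3 mm)² = 1.79×10⁻³ m².
C = κε₀A/d = 86.0 × 8.85×10⁻¹² × 1.79×10⁻³ / 5.05×10⁻³ = 2.70×10⁻¹⁰ F.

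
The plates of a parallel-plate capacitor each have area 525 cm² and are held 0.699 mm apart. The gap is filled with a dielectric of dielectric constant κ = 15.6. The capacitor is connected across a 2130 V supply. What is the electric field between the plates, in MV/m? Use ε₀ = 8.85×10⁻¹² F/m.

E = V/d = 2130 / 6.99×10⁻⁴ = 3.05×10⁶ V/m.

3.05 MV/m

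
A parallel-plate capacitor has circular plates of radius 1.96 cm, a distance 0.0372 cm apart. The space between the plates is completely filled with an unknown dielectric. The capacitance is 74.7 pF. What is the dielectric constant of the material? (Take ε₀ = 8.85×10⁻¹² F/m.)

A = π(1.96 cm)² = 1.21×10⁻³ m².
κ = Cd/(ε₀A) = 7.47×10⁻¹¹ × 3.72×10⁻⁴ / (8.85×10⁻¹² × 1.21×10⁻³) = 2.60.

κ ≈ 2.60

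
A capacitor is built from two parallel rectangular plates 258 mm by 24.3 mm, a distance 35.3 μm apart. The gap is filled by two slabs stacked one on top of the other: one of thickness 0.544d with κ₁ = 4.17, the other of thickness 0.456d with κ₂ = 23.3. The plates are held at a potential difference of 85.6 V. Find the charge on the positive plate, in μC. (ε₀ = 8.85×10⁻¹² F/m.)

Q ≈ 0.897 μC

A = 258 × 24.3 mm² = 6.27×10⁻³ m².
Stacked slabs ⇒ two capacitors in series, each with the full plate area.
C₁ = κ₁ε₀A/d₁ = 4.17 × 8.85×10⁻¹² × 6.27×10⁻³ / 1.92×10⁻⁵ = 1.20×10⁻⁸ F.
C₂ = κ₂ε₀A/d₂ = 23.3 × 8.85×10⁻¹² × 6.27×10⁻³ / 1.61×10⁻⁵ = 8.03×10⁻⁸ F.
C = (1/C₁ + 1/C₂)⁻¹ = 1.05×10⁻⁸ F.
Q = CV = 1.05×10⁻⁸ × 85.6 = 8.97×10⁻⁷ C.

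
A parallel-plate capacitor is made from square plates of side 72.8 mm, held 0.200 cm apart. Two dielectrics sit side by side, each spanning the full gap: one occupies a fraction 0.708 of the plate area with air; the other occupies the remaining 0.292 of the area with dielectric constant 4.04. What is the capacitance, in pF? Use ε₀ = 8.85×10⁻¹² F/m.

A = (72.8 mm)² = 5.30×10⁻³ m².
Side-by-side slabs ⇒ two capacitors in parallel, each spanning the full gap.
C₁ = κ₁ε₀A₁/d = 1.00 × 8.85×10⁻¹² × 3.75×10⁻³ / 2.00×10⁻³ = 1.66×10⁻¹¹ F.
C₂ = κ₂ε₀A₂/d = 4.04 × 8.85×10⁻¹² × 1.55×10⁻³ / 2.00×10⁻³ = 2.77×10⁻¹¹ F.
C = C₁ + C₂ = 4.43×10⁻¹¹ F.

44.3 pF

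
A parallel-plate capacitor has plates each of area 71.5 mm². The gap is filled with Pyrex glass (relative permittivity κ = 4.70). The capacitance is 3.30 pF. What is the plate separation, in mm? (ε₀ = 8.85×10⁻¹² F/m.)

d ≈ 0.901 mm

A = 71.5 mm² = 7.15×10⁻⁵ m².
d = κε₀A/C = 4.70 × 8.85×10⁻¹² × 7.15×10⁻⁵ / 3.30×10⁻¹² = 9.01×10⁻⁴ m.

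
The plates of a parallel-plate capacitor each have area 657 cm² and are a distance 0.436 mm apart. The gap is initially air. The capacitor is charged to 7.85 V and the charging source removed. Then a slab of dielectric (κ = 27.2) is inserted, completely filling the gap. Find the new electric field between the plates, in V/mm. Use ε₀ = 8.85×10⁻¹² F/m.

A = 657 cm² = 6.57×10⁻² m².
Initially C₁ = ε₀A/d = 8.85×10⁻¹² × 6.57×10⁻² / 4.36×10⁻⁴ = 1.33×10⁻⁹ F.
E₁ = 1.80×10⁴ V/m.
Isolated ⇒ Q is held fixed. V₂ = Q/C₂ = V₁/27.2; E = V/d, so E₂/E₁ = (V₂/V₁)(d₁/d₂) = 0.0368.
E₂ = 0.0368 × 1.80×10⁴ = 6.62×10² V/m.

0.662 V/mm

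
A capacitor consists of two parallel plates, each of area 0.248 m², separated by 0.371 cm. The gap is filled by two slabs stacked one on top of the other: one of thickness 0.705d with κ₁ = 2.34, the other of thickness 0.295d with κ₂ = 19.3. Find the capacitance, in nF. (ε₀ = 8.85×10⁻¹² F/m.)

Stacked slabs ⇒ two capacitors in series, each with the full plate area.
C₁ = κ₁ε₀A/d₁ = 2.34 × 8.85×10⁻¹² × 0.248 / 2.62×10⁻³ = 1.96×10⁻⁹ F.
C₂ = κ₂ε₀A/d₂ = 19.3 × 8.85×10⁻¹² × 0.248 / 1.09×10⁻³ = 3.87×10⁻⁸ F.
C = (1/C₁ + 1/C₂)⁻¹ = 1.87×10⁻⁹ F.

1.87 nF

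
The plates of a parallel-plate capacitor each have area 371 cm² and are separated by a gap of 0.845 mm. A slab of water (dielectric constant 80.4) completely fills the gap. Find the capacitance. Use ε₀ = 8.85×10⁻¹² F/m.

A = 371 cm² = 3.71×10⁻² m².
C = κε₀A/d = 80.4 × 8.85×10⁻¹² × 3.71×10⁻² / 8.45×10⁻⁴ = 3.12×10⁻⁸ F.

C ≈ 31.2 nF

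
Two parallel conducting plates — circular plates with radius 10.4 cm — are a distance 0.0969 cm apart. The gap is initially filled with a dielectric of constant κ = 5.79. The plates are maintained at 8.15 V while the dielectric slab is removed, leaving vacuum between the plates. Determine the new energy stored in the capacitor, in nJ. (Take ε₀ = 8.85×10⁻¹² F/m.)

A = π(10.4 cm)² = 3.40×10⁻² m².
Initially C₁ = κε₀A/d = 5.79 × 8.85×10⁻¹² × 3.40×10⁻² / 9.69×10⁻⁴ = 1.80×10⁻⁹ F.
U₁ = 5.97×10⁻⁸ J.
Battery connected ⇒ V is held fixed. C₂ = 0.173 C₁ and U = ½CV², so U₂/U₁ = C₂/C₁ = 0.173.
U₂ = 0.173 × 5.97×10⁻⁸ = 1.03×10⁻⁸ J.

U ≈ 10.3 nJ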